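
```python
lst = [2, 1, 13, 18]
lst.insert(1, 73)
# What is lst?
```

[2, 73, 1, 13, 18]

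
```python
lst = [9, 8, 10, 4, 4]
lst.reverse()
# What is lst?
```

[4, 4, 10, 8, 9]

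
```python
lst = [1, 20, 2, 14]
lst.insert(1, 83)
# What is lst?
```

[1, 83, 20, 2, 14]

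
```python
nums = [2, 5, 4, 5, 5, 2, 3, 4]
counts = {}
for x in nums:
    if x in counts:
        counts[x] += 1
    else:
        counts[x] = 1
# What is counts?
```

Initial: counts = {}, nums = [2, 5, 4, 5, 5, 2, 3, 4]
See 2: counts = {2: 1}
See 5: counts = {2: 1, 5: 1}
See 4: counts = {2: 1, 5: 1, 4: 1}
See 5: counts = {2: 1, 5: 2, 4: 1}
See 5: counts = {2: 1, 5: 3, 4: 1}
See 2: counts = {2: 2, 5: 3, 4: 1}
See 3: counts = {2: 2, 5: 3, 4: 1, 3: 1}
See 4: counts = {2: 2, 5: 3, 4: 2, 3: 1}

{2: 2, 5: 3, 4: 2, 3: 1}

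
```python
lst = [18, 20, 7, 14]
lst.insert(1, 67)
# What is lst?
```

[18, 67, 20, 7, 14]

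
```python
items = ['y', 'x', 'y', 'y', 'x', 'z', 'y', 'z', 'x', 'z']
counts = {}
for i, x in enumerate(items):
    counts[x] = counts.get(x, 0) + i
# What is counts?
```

Initial: counts = {}, items = ['y', 'x', 'y', 'y', 'x', 'z', 'y', 'z', 'x', 'z']
i=0, x='y': counts = {'y': 0}
i=1, x='x': counts = {'y': 0, 'x': 1}
i=2, x='y': counts = {'y': 2, 'x': 1}
i=3, x='y': counts = {'y': 5, 'x': 1}
i=4, x='x': counts = {'y': 5, 'x': 5}
i=5, x='z': counts = {'y': 5, 'x': 5, 'z': 5}
i=6, x='y': counts = {'y': 11, 'x': 5, 'z': 5}
i=7, x='z': counts = {'y': 11, 'x': 5, 'z': 12}
i=8, x='x': counts = {'y': 11, 'x': 13, 'z': 12}
i=9, x='z': counts = {'y': 11, 'x': 13, 'z': 21}

{'y': 11, 'x': 13, 'z': 21}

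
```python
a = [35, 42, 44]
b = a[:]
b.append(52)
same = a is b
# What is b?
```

After line 1: a = [35, 42, 44]
After line 2 (b = a[:] is a shallow copy, new object): a = [35, 42, 44], b = [35, 42, 44]
After line 3 (append only mutates b): a = [35, 42, 44], b = [35, 42, 44, 52]
After line 4 (same = a is b; different objects -> False): same = False

[35, 42, 44, 52]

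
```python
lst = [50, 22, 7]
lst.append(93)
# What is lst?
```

[50, 22, 7, 93]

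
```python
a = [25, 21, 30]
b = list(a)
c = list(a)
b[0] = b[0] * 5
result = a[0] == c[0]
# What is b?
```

After line 1: a = [25, 21, 30]
After line 2 (b = list(a), copy): a = [25, 21, 30], b = [25, 21, 30]
After line 3 (c = list(a) is a copy, new object): c = [25, 21, 30]
After line 4 (b[0] = 25 * 5 = 125; only b mutates (copy)): a = [25, 21, 30], b = [125, 21, 30], c = [25, 21, 30]
After line 5 (a[0] = 25, c[0] = 25; result = True)

[125, 21, 30]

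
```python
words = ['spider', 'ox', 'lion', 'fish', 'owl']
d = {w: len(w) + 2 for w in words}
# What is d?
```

{'spider': 8, 'ox': 4, 'lion': 6, 'fish': 6, 'owl': 5}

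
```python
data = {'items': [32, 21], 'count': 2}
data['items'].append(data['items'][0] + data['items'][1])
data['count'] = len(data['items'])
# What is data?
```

After line 1: data = {'items': [32, 21], 'count': 2}
After line 2 (append 32 + 21 = 53): data = {'items': [32, 21, 53], 'count': 2}
After line 3 (count = len(items) = 3): data = {'items': [32, 21, 53], 'count': 3}

{'items': [32, 21, 53], 'count': 3}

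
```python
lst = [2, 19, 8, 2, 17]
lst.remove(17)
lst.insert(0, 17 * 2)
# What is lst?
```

After line 1: lst = [2, 19, 8, 2, 17]
After line 2 (remove first 17): lst = [2, 19, 8, 2]
After line 3 (insert 34 at index 0): lst = [34, 2, 19, 8, 2]

[34, 2, 19, 8, 2]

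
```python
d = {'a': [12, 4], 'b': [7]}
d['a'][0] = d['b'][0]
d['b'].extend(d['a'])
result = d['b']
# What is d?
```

After line 1: d = {'a': [12, 4], 'b': [7]}
After line 2 (a[0] = b[0] = 7): d = {'a': [7, 4], 'b': [7]}
After line 3 (b.extend(a) appends [7, 4]): d = {'a': [7, 4], 'b': [7, 7, 4]}
After line 4: result = d['b'] = [7, 7, 4]

{'a': [7, 4], 'b': [7, 7, 4]}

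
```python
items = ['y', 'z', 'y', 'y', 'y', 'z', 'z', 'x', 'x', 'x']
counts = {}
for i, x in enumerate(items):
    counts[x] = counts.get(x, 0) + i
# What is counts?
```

Initial: counts = {}, items = ['y', 'z', 'y', 'y', 'y', 'z', 'z', 'x', 'x', 'x']
i=0, x='y': counts = {'y': 0}
i=1, x='z': counts = {'y': 0, 'z': 1}
i=2, x='y': counts = {'y': 2, 'z': 1}
i=3, x='y': counts = {'y': 5, 'z': 1}
i=4, x='y': counts = {'y': 9, 'z': 1}
i=5, x='z': counts = {'y': 9, 'z': 6}
i=6, x='z': counts = {'y': 9, 'z': 12}
i=7, x='x': counts = {'y': 9, 'z': 12, 'x': 7}
i=8, x='x': counts = {'y': 9, 'z': 12, 'x': 15}
i=9, x='x': counts = {'y': 9, 'z': 12, 'x': 24}

{'y': 9, 'z': 12, 'x': 24}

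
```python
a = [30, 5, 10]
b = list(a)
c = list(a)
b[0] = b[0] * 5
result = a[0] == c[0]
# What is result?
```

After line 1: a = [30, 5, 10]
After line 2 (b = list(a), copy): a = [30, 5, 10], b = [30, 5, 10]
After line 3 (c = list(a) is a copy, new object): c = [30, 5, 10]
After line 4 (b[0] = 30 * 5 = 150; only b mutates (copy)): a = [30, 5, 10], b = [150, 5, 10], c = [30, 5, 10]
After line 5 (a[0] = 30, c[0] = 30; result = True)

True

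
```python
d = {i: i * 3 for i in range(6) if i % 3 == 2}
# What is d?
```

{2: 6, 5: 15}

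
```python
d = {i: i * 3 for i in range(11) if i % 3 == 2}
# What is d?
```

{2: 6, 5: 15, 8: 24}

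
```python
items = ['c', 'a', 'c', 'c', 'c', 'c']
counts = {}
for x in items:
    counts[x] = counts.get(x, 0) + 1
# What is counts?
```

Initial: counts = {}, items = ['c', 'a', 'c', 'c', 'c', 'c']
See 'c': counts = {'c': 1}
See 'a': counts = {'c': 1, 'a': 1}
See 'c': counts = {'c': 2, 'a': 1}
See 'c': counts = {'c': 3, 'a': 1}
See 'c': counts = {'c': 4, 'a': 1}
See 'c': counts = {'c': 5, 'a': 1}

{'c': 5, 'a': 1}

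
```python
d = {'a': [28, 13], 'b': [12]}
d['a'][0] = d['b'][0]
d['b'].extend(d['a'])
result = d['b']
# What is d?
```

After line 1: d = {'a': [28, 13], 'b': [12]}
After line 2 (a[0] = b[0] = 12): d = {'a': [12, 13], 'b': [12]}
After line 3 (b.extend(a) appends [12, 13]): d = {'a': [12, 13], 'b': [12, 12, 13]}
After line 4: result = d['b'] = [12, 12, 13]

{'a': [12, 13], 'b': [12, 12, 13]}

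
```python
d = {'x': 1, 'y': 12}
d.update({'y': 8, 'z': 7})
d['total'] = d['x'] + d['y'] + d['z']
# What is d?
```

After line 1: d = {'x': 1, 'y': 12}
After line 2 (y overwritten, z added): d = {'x': 1, 'y': 8, 'z': 7}
After line 3 (total = 1 + 8 + 7 = 16): d = {'x': 1, 'y': 8, 'z': 7, 'total': 16}

{'x': 1, 'y': 8, 'z': 7, 'total': 16}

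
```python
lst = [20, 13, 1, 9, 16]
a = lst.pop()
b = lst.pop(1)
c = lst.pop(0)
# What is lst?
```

After line 1: lst = [20, 13, 1, 9, 16]
After line 2 (pop() -> a = 16): lst = [20, 13, 1, 9]
After line 3 (pop(1) -> b = 13): lst = [20, 1, 9]
After line 4 (pop(0) -> c = 20): lst = [1, 9]

[1, 9]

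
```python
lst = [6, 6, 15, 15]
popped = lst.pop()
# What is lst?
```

[6, 6, 15]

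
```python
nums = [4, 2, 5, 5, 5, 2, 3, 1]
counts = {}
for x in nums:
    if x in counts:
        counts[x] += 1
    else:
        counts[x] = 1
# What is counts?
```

Initial: counts = {}, nums = [4, 2, 5, 5, 5, 2, 3, 1]
See 4: counts = {4: 1}
See 2: counts = {4: 1, 2: 1}
See 5: counts = {4: 1, 2: 1, 5: 1}
See 5: counts = {4: 1, 2: 1, 5: 2}
See 5: counts = {4: 1, 2: 1, 5: 3}
See 2: counts = {4: 1, 2: 2, 5: 3}
See 3: counts = {4: 1, 2: 2, 5: 3, 3: 1}
See 1: counts = {4: 1, 2: 2, 5: 3, 3: 1, 1: 1}

{4: 1, 2: 2, 5: 3, 3: 1, 1: 1}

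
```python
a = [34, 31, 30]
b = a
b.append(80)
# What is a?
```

After line 1: a = [34, 31, 30]
After line 2 (b = a is an alias, same object): a = [34, 31, 30], b = [34, 31, 30]
After line 3 (b.append mutates the shared list): a = [34, 31, 30, 80], b = [34, 31, 30, 80]

[34, 31, 30, 80]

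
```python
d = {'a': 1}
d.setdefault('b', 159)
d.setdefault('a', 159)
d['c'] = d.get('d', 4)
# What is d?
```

After line 1: d = {'a': 1}
After line 2 (setdefault adds 'b'=159): d = {'a': 1, 'b': 159}
After line 3 (setdefault 'a' no-op, already exists): d = {'a': 1, 'b': 159}
After line 4 (get('d', 4) returns default since 'd' not in d): d = {'a': 1, 'b': 159, 'c': 4}

{'a': 1, 'b': 159, 'c': 4}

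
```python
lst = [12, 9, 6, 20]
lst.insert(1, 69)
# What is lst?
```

[12, 69, 9, 6, 20]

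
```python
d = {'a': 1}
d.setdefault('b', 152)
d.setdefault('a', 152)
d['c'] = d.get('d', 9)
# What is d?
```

After line 1: d = {'a': 1}
After line 2 (setdefault adds 'b'=152): d = {'a': 1, 'b': 152}
After line 3 (setdefault 'a' no-op, already exists): d = {'a': 1, 'b': 152}
After line 4 (get('d', 9) returns default since 'd' not in d): d = {'a': 1, 'b': 152, 'c': 9}

{'a': 1, 'b': 152, 'c': 9}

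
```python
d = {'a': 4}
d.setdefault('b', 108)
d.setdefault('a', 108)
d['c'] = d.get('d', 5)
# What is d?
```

After line 1: d = {'a': 4}
After line 2 (setdefault adds 'b'=108): d = {'a': 4, 'b': 108}
After line 3 (setdefault 'a' no-op, already exists): d = {'a': 4, 'b': 108}
After line 4 (get('d', 5) returns default since 'd' not in d): d = {'a': 4, 'b': 108, 'c': 5}

{'a': 4, 'b': 108, 'c': 5}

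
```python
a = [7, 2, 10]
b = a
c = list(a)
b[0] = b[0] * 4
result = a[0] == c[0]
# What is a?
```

After line 1: a = [7, 2, 10]
After line 2 (b = a, alias): a = [7, 2, 10], b = [7, 2, 10]
After line 3 (c = list(a) is a copy, new object): c = [7, 2, 10]
After line 4 (b[0] = 7 * 4 = 28; mutates shared a/b): a = b = [28, 2, 10], c = [7, 2, 10]
After line 5 (a[0] = 28, c[0] = 7; result = False)

[28, 2, 10]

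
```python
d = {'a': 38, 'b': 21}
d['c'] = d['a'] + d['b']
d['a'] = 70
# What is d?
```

After line 1: d = {'a': 38, 'b': 21}
After line 2 (d['c'] = 38 + 21): d = {'a': 38, 'b': 21, 'c': 59}
After line 3: d = {'a': 70, 'b': 21, 'c': 59}

{'a': 70, 'b': 21, 'c': 59}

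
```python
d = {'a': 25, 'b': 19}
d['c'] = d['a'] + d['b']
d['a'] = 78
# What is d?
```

After line 1: d = {'a': 25, 'b': 19}
After line 2 (d['c'] = 25 + 19): d = {'a': 25, 'b': 19, 'c': 44}
After line 3: d = {'a': 78, 'b': 19, 'c': 44}

{'a': 78, 'b': 19, 'c': 44}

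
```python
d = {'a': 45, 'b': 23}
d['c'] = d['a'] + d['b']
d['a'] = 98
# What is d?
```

After line 1: d = {'a': 45, 'b': 23}
After line 2 (d['c'] = 45 + 23): d = {'a': 45, 'b': 23, 'c': 68}
After line 3: d = {'a': 98, 'b': 23, 'c': 68}

{'a': 98, 'b': 23, 'c': 68}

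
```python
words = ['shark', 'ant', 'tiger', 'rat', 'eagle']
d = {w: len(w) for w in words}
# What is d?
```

{'shark': 5, 'ant': 3, 'tiger': 5, 'rat': 3, 'eagle': 5}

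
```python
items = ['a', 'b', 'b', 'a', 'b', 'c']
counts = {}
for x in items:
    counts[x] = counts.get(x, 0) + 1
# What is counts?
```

Initial: counts = {}, items = ['a', 'b', 'b', 'a', 'b', 'c']
See 'a': counts = {'a': 1}
See 'b': counts = {'a': 1, 'b': 1}
See 'b': counts = {'a': 1, 'b': 2}
See 'a': counts = {'a': 2, 'b': 2}
See 'b': counts = {'a': 2, 'b': 3}
See 'c': counts = {'a': 2, 'b': 3, 'c': 1}

{'a': 2, 'b': 3, 'c': 1}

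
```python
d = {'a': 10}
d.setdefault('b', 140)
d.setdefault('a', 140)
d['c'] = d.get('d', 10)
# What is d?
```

After line 1: d = {'a': 10}
After line 2 (setdefault adds 'b'=140): d = {'a': 10, 'b': 140}
After line 3 (setdefault 'a' no-op, already exists): d = {'a': 10, 'b': 140}
After line 4 (get('d', 10) returns default since 'd' not in d): d = {'a': 10, 'b': 140, 'c': 10}

{'a': 10, 'b': 140, 'c': 10}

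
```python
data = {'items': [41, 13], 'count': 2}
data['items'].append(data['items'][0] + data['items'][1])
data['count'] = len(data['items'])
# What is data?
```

After line 1: data = {'items': [41, 13], 'count': 2}
After line 2 (append 41 + 13 = 54): data = {'items': [41, 13, 54], 'count': 2}
After line 3 (count = len(items) = 3): data = {'items': [41, 13, 54], 'count': 3}

{'items': [41, 13, 54], 'count': 3}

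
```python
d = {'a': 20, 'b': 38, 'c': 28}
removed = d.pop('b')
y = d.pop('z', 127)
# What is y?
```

After line 1: d = {'a': 20, 'b': 38, 'c': 28}
After line 2 (pop 'b' returns 38): d = {'a': 20, 'c': 28}, removed = 38
After line 3 (pop 'z' missing, returns default 127): d = {'a': 20, 'c': 28}, y = 127

127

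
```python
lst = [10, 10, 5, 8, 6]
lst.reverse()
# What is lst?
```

[6, 8, 5, 10, 10]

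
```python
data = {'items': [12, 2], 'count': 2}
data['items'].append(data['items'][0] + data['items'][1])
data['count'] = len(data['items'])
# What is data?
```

After line 1: data = {'items': [12, 2], 'count': 2}
After line 2 (append 12 + 2 = 14): data = {'items': [12, 2, 14], 'count': 2}
After line 3 (count = len(items) = 3): data = {'items': [12, 2, 14], 'count': 3}

{'items': [12, 2, 14], 'count': 3}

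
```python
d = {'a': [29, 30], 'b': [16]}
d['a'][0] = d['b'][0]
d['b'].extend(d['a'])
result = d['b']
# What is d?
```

After line 1: d = {'a': [29, 30], 'b': [16]}
After line 2 (a[0] = b[0] = 16): d = {'a': [16, 30], 'b': [16]}
After line 3 (b.extend(a) appends [16, 30]): d = {'a': [16, 30], 'b': [16, 16, 30]}
After line 4: result = d['b'] = [16, 16, 30]

{'a': [16, 30], 'b': [16, 16, 30]}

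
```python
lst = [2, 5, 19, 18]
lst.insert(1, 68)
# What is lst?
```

[2, 68, 5, 19, 18]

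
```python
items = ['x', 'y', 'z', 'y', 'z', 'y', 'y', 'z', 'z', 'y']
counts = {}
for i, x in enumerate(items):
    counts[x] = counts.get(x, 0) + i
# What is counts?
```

Initial: counts = {}, items = ['x', 'y', 'z', 'y', 'z', 'y', 'y', 'z', 'z', 'y']
i=0, x='x': counts = {'x': 0}
i=1, x='y': counts = {'x': 0, 'y': 1}
i=2, x='z': counts = {'x': 0, 'y': 1, 'z': 2}
i=3, x='y': counts = {'x': 0, 'y': 4, 'z': 2}
i=4, x='z': counts = {'x': 0, 'y': 4, 'z': 6}
i=5, x='y': counts = {'x': 0, 'y': 9, 'z': 6}
i=6, x='y': counts = {'x': 0, 'y': 15, 'z': 6}
i=7, x='z': counts = {'x': 0, 'y': 15, 'z': 13}
i=8, x='z': counts = {'x': 0, 'y': 15, 'z': 21}
i=9, x='y': counts = {'x': 0, 'y': 24, 'z': 21}

{'x': 0, 'y': 24, 'z': 21}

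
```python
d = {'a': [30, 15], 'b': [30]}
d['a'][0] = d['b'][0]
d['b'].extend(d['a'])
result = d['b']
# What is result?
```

After line 1: d = {'a': [30, 15], 'b': [30]}
After line 2 (a[0] = b[0] = 30): d = {'a': [30, 15], 'b': [30]}
After line 3 (b.extend(a) appends [30, 15]): d = {'a': [30, 15], 'b': [30, 30, 15]}
After line 4: result = d['b'] = [30, 30, 15]

[30, 30, 15]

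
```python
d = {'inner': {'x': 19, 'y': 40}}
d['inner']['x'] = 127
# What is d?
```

After line 1: d = {'inner': {'x': 19, 'y': 40}}
After line 2 (inner x overwritten): d = {'inner': {'x': 127, 'y': 40}}

{'inner': {'x': 127, 'y': 40}}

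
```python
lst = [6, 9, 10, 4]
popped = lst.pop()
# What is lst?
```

[6, 9, 10]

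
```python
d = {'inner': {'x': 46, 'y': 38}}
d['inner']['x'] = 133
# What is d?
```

After line 1: d = {'inner': {'x': 46, 'y': 38}}
After line 2 (inner x overwritten): d = {'inner': {'x': 133, 'y': 38}}

{'inner': {'x': 133, 'y': 38}}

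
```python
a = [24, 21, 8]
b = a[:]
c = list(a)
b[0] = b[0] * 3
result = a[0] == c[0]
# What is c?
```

After line 1: a = [24, 21, 8]
After line 2 (b = a[:], copy): a = [24, 21, 8], b = [24, 21, 8]
After line 3 (c = list(a) is a copy, new object): c = [24, 21, 8]
After line 4 (b[0] = 24 * 3 = 72; only b mutates (copy)): a = [24, 21, 8], b = [72, 21, 8], c = [24, 21, 8]
After line 5 (a[0] = 24, c[0] = 24; result = True)

[24, 21, 8]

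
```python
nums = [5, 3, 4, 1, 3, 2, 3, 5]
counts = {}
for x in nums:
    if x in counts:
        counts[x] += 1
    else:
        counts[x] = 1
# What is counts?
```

Initial: counts = {}, nums = [5, 3, 4, 1, 3, 2, 3, 5]
See 5: counts = {5: 1}
See 3: counts = {5: 1, 3: 1}
See 4: counts = {5: 1, 3: 1, 4: 1}
See 1: counts = {5: 1, 3: 1, 4: 1, 1: 1}
See 3: counts = {5: 1, 3: 2, 4: 1, 1: 1}
See 2: counts = {5: 1, 3: 2, 4: 1, 1: 1, 2: 1}
See 3: counts = {5: 1, 3: 3, 4: 1, 1: 1, 2: 1}
See 5: counts = {5: 2, 3: 3, 4: 1, 1: 1, 2: 1}

{5: 2, 3: 3, 4: 1, 1: 1, 2: 1}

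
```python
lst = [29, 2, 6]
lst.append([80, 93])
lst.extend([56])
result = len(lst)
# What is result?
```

After line 1: lst = [29, 2, 6]
After line 2 (append adds [80, 93] as single element): lst = [29, 2, 6, [80, 93]]
After line 3 (extend unpacks [56], adds 56): lst = [29, 2, 6, [80, 93], 56]
After line 4: result = len(lst) = 5

5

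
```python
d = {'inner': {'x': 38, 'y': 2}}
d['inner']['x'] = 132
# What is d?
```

After line 1: d = {'inner': {'x': 38, 'y': 2}}
After line 2 (inner x overwritten): d = {'inner': {'x': 132, 'y': 2}}

{'inner': {'x': 132, 'y': 2}}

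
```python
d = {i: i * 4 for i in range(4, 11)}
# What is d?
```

{4: 16, 5: 20, 6: 24, 7: 28, 8: 32, 9: 36, 10: 40}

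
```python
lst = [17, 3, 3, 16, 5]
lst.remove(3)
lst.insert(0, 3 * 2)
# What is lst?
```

After line 1: lst = [17, 3, 3, 16, 5]
After line 2 (remove first 3): lst = [17, 3, 16, 5]
After line 3 (insert 6 at index 0): lst = [6, 17, 3, 16, 5]

[6, 17, 3, 16, 5]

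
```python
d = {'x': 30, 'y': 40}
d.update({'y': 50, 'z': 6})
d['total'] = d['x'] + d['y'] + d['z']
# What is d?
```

After line 1: d = {'x': 30, 'y': 40}
After line 2 (y overwritten, z added): d = {'x': 30, 'y': 50, 'z': 6}
After line 3 (total = 30 + 50 + 6 = 86): d = {'x': 30, 'y': 50, 'z': 6, 'total': 86}

{'x': 30, 'y': 50, 'z': 6, 'total': 86}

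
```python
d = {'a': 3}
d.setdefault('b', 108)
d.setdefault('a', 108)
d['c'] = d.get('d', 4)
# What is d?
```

After line 1: d = {'a': 3}
After line 2 (setdefault adds 'b'=108): d = {'a': 3, 'b': 108}
After line 3 (setdefault 'a' no-op, already exists): d = {'a': 3, 'b': 108}
After line 4 (get('d', 4) returns default since 'd' not in d): d = {'a': 3, 'b': 108, 'c': 4}

{'a': 3, 'b': 108, 'c': 4}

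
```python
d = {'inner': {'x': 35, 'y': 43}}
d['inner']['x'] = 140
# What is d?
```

After line 1: d = {'inner': {'x': 35, 'y': 43}}
After line 2 (inner x overwritten): d = {'inner': {'x': 140, 'y': 43}}

{'inner': {'x': 140, 'y': 43}}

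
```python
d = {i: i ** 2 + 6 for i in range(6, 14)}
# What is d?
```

{6: 42, 7: 55, 8: 70, 9: 87, 10: 106, 11: 127, 12: 150, 13: 175}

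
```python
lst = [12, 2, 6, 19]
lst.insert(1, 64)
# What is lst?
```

[12, 64, 2, 6, 19]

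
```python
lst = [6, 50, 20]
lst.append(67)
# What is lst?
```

[6, 50, 20, 67]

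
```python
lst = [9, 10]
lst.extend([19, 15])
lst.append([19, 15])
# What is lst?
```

After line 1: lst = [9, 10]
After line 2 (extend unpacks [19, 15]): lst = [9, 10, 19, 15]
After line 3 (append adds [19, 15] as single element): lst = [9, 10, 19, 15, [19, 15]]

[9, 10, 19, 15, [19, 15]]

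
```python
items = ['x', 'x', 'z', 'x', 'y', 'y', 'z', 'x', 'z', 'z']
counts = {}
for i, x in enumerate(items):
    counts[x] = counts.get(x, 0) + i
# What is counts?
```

Initial: counts = {}, items = ['x', 'x', 'z', 'x', 'y', 'y', 'z', 'x', 'z', 'z']
i=0, x='x': counts = {'x': 0}
i=1, x='x': counts = {'x': 1}
i=2, x='z': counts = {'x': 1, 'z': 2}
i=3, x='x': counts = {'x': 4, 'z': 2}
i=4, x='y': counts = {'x': 4, 'z': 2, 'y': 4}
i=5, x='y': counts = {'x': 4, 'z': 2, 'y': 9}
i=6, x='z': counts = {'x': 4, 'z': 8, 'y': 9}
i=7, x='x': counts = {'x': 11, 'z': 8, 'y': 9}
i=8, x='z': counts = {'x': 11, 'z': 16, 'y': 9}
i=9, x='z': counts = {'x': 11, 'z': 25, 'y': 9}

{'x': 11, 'z': 25, 'y': 9}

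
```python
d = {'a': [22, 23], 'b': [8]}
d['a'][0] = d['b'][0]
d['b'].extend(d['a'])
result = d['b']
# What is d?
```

After line 1: d = {'a': [22, 23], 'b': [8]}
After line 2 (a[0] = b[0] = 8): d = {'a': [8, 23], 'b': [8]}
After line 3 (b.extend(a) appends [8, 23]): d = {'a': [8, 23], 'b': [8, 8, 23]}
After line 4: result = d['b'] = [8, 8, 23]

{'a': [8, 23], 'b': [8, 8, 23]}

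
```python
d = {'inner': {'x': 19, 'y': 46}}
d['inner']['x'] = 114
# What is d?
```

After line 1: d = {'inner': {'x': 19, 'y': 46}}
After line 2 (inner x overwritten): d = {'inner': {'x': 114, 'y': 46}}

{'inner': {'x': 114, 'y': 46}}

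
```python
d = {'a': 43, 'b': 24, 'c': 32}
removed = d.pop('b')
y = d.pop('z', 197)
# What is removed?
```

After line 1: d = {'a': 43, 'b': 24, 'c': 32}
After line 2 (pop 'b' returns 24): d = {'a': 43, 'c': 32}, removed = 24
After line 3 (pop 'z' missing, returns default 197): d = {'a': 43, 'c': 32}, y = 197

24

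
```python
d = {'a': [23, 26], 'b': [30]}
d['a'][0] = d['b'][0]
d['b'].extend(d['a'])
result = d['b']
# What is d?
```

After line 1: d = {'a': [23, 26], 'b': [30]}
After line 2 (a[0] = b[0] = 30): d = {'a': [30, 26], 'b': [30]}
After line 3 (b.extend(a) appends [30, 26]): d = {'a': [30, 26], 'b': [30, 30, 26]}
After line 4: result = d['b'] = [30, 30, 26]

{'a': [30, 26], 'b': [30, 30, 26]}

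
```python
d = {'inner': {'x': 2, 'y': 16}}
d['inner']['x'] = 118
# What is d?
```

After line 1: d = {'inner': {'x': 2, 'y': 16}}
After line 2 (inner x overwritten): d = {'inner': {'x': 118, 'y': 16}}

{'inner': {'x': 118, 'y': 16}}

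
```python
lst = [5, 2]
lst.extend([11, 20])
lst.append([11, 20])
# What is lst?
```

After line 1: lst = [5, 2]
After line 2 (extend unpacks [11, 20]): lst = [5, 2, 11, 20]
After line 3 (append adds [11, 20] as single element): lst = [5, 2, 11, 20, [11, 20]]

[5, 2, 11, 20, [11, 20]]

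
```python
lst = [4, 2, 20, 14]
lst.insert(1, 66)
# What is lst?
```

[4, 66, 2, 20, 14]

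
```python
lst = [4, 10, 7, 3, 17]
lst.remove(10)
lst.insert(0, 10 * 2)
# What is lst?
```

After line 1: lst = [4, 10, 7, 3, 17]
After line 2 (remove first 10): lst = [4, 7, 3, 17]
After line 3 (insert 20 at index 0): lst = [20, 4, 7, 3, 17]

[20, 4, 7, 3, 17]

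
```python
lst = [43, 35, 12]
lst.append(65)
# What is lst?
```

[43, 35, 12, 65]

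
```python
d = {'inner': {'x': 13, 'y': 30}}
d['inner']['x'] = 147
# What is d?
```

After line 1: d = {'inner': {'x': 13, 'y': 30}}
After line 2 (inner x overwritten): d = {'inner': {'x': 147, 'y': 30}}

{'inner': {'x': 147, 'y': 30}}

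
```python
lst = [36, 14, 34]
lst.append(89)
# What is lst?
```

[36, 14, 34, 89]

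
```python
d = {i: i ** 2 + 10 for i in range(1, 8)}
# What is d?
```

{1: 11, 2: 14, 3: 19, 4: 26, 5: 35, 6: 46, 7: 59}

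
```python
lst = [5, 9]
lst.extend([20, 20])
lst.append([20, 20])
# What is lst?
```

After line 1: lst = [5, 9]
After line 2 (extend unpacks [20, 20]): lst = [5, 9, 20, 20]
After line 3 (append adds [20, 20] as single element): lst = [5, 9, 20, 20, [20, 20]]

[5, 9, 20, 20, [20, 20]]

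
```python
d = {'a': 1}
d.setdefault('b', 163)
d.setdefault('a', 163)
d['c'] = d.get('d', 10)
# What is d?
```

After line 1: d = {'a': 1}
After line 2 (setdefault adds 'b'=163): d = {'a': 1, 'b': 163}
After line 3 (setdefault 'a' no-op, already exists): d = {'a': 1, 'b': 163}
After line 4 (get('d', 10) returns default since 'd' not in d): d = {'a': 1, 'b': 163, 'c': 10}

{'a': 1, 'b': 163, 'c': 10}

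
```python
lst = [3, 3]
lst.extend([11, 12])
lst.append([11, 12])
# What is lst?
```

After line 1: lst = [3, 3]
After line 2 (extend unpacks [11, 12]): lst = [3, 3, 11, 12]
After line 3 (append adds [11, 12] as single element): lst = [3, 3, 11, 12, [11, 12]]

[3, 3, 11, 12, [11, 12]]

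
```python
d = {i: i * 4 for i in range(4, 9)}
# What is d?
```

{4: 16, 5: 20, 6: 24, 7: 28, 8: 32}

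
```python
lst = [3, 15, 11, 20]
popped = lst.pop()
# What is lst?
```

[3, 15, 11]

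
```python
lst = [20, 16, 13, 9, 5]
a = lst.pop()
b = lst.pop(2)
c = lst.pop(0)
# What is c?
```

After line 1: lst = [20, 16, 13, 9, 5]
After line 2 (pop() -> a = 5): lst = [20, 16, 13, 9]
After line 3 (pop(2) -> b = 13): lst = [20, 16, 9]
After line 4 (pop(0) -> c = 20): lst = [16, 9]

20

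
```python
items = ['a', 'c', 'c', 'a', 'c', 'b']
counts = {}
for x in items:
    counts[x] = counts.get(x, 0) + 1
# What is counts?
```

Initial: counts = {}, items = ['a', 'c', 'c', 'a', 'c', 'b']
See 'a': counts = {'a': 1}
See 'c': counts = {'a': 1, 'c': 1}
See 'c': counts = {'a': 1, 'c': 2}
See 'a': counts = {'a': 2, 'c': 2}
See 'c': counts = {'a': 2, 'c': 3}
See 'b': counts = {'a': 2, 'c': 3, 'b': 1}

{'a': 2, 'c': 3, 'b': 1}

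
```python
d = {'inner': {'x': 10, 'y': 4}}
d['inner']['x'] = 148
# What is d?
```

After line 1: d = {'inner': {'x': 10, 'y': 4}}
After line 2 (inner x overwritten): d = {'inner': {'x': 148, 'y': 4}}

{'inner': {'x': 148, 'y': 4}}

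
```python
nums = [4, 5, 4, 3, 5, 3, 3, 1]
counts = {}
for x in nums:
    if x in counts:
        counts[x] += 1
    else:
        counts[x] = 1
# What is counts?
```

Initial: counts = {}, nums = [4, 5, 4, 3, 5, 3, 3, 1]
See 4: counts = {4: 1}
See 5: counts = {4: 1, 5: 1}
See 4: counts = {4: 2, 5: 1}
See 3: counts = {4: 2, 5: 1, 3: 1}
See 5: counts = {4: 2, 5: 2, 3: 1}
See 3: counts = {4: 2, 5: 2, 3: 2}
See 3: counts = {4: 2, 5: 2, 3: 3}
See 1: counts = {4: 2, 5: 2, 3: 3, 1: 1}

{4: 2, 5: 2, 3: 3, 1: 1}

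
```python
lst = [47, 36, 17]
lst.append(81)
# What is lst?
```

[47, 36, 17, 81]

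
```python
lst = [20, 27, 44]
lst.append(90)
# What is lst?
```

[20, 27, 44, 90]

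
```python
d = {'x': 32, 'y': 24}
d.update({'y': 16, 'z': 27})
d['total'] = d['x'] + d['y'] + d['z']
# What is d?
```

After line 1: d = {'x': 32, 'y': 24}
After line 2 (y overwritten, z added): d = {'x': 32, 'y': 16, 'z': 27}
After line 3 (total = 32 + 16 + 27 = 75): d = {'x': 32, 'y': 16, 'z': 27, 'total': 75}

{'x': 32, 'y': 16, 'z': 27, 'total': 75}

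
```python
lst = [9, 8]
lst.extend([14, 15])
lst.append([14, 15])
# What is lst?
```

After line 1: lst = [9, 8]
After line 2 (extend unpacks [14, 15]): lst = [9, 8, 14, 15]
After line 3 (append adds [14, 15] as single element): lst = [9, 8, 14, 15, [14, 15]]

[9, 8, 14, 15, [14, 15]]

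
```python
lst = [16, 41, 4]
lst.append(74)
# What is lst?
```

[16, 41, 4, 74]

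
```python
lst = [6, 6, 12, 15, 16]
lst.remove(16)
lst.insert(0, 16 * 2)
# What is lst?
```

After line 1: lst = [6, 6, 12, 15, 16]
After line 2 (remove first 16): lst = [6, 6, 12, 15]
After line 3 (insert 32 at index 0): lst = [32, 6, 6, 12, 15]

[32, 6, 6, 12, 15]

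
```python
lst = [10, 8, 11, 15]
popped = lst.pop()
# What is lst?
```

[10, 8, 11]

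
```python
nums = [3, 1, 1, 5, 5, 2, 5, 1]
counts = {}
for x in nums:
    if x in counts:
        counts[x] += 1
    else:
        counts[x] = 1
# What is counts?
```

Initial: counts = {}, nums = [3, 1, 1, 5, 5, 2, 5, 1]
See 3: counts = {3: 1}
See 1: counts = {3: 1, 1: 1}
See 1: counts = {3: 1, 1: 2}
See 5: counts = {3: 1, 1: 2, 5: 1}
See 5: counts = {3: 1, 1: 2, 5: 2}
See 2: counts = {3: 1, 1: 2, 5: 2, 2: 1}
See 5: counts = {3: 1, 1: 2, 5: 3, 2: 1}
See 1: counts = {3: 1, 1: 3, 5: 3, 2: 1}

{3: 1, 1: 3, 5: 3, 2: 1}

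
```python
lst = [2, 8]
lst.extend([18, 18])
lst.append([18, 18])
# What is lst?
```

After line 1: lst = [2, 8]
After line 2 (extend unpacks [18, 18]): lst = [2, 8, 18, 18]
After line 3 (append adds [18, 18] as single element): lst = [2, 8, 18, 18, [18, 18]]

[2, 8, 18, 18, [18, 18]]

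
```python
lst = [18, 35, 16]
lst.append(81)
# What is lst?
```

[18, 35, 16, 81]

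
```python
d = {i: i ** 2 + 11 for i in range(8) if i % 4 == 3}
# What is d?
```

{3: 20, 7: 60}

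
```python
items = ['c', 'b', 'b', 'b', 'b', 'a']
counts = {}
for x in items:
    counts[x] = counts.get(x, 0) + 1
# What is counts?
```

Initial: counts = {}, items = ['c', 'b', 'b', 'b', 'b', 'a']
See 'c': counts = {'c': 1}
See 'b': counts = {'c': 1, 'b': 1}
See 'b': counts = {'c': 1, 'b': 2}
See 'b': counts = {'c': 1, 'b': 3}
See 'b': counts = {'c': 1, 'b': 4}
See 'a': counts = {'c': 1, 'b': 4, 'a': 1}

{'c': 1, 'b': 4, 'a': 1}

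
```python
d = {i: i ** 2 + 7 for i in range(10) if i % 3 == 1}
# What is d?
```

{1: 8, 4: 23, 7: 56}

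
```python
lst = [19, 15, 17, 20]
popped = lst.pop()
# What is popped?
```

20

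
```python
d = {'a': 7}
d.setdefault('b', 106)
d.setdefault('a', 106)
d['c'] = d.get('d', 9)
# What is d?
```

After line 1: d = {'a': 7}
After line 2 (setdefault adds 'b'=106): d = {'a': 7, 'b': 106}
After line 3 (setdefault 'a' no-op, already exists): d = {'a': 7, 'b': 106}
After line 4 (get('d', 9) returns default since 'd' not in d): d = {'a': 7, 'b': 106, 'c': 9}

{'a': 7, 'b': 106, 'c': 9}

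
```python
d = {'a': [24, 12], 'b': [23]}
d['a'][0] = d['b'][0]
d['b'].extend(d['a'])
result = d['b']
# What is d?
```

After line 1: d = {'a': [24, 12], 'b': [23]}
After line 2 (a[0] = b[0] = 23): d = {'a': [23, 12], 'b': [23]}
After line 3 (b.extend(a) appends [23, 12]): d = {'a': [23, 12], 'b': [23, 23, 12]}
After line 4: result = d['b'] = [23, 23, 12]

{'a': [23, 12], 'b': [23, 23, 12]}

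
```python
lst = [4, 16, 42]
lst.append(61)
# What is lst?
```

[4, 16, 42, 61]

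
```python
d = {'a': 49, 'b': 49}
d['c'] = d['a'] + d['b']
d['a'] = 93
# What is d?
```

After line 1: d = {'a': 49, 'b': 49}
After line 2 (d['c'] = 49 + 49): d = {'a': 49, 'b': 49, 'c': 98}
After line 3: d = {'a': 93, 'b': 49, 'c': 98}

{'a': 93, 'b': 49, 'c': 98}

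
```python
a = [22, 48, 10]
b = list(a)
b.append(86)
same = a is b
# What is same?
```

After line 1: a = [22, 48, 10]
After line 2 (b = list(a) is a shallow copy, new object): a = [22, 48, 10], b = [22, 48, 10]
After line 3 (append only mutates b): a = [22, 48, 10], b = [22, 48, 10, 86]
After line 4 (same = a is b; different objects -> False): same = False

False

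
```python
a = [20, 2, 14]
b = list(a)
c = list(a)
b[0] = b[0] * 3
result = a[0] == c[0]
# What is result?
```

After line 1: a = [20, 2, 14]
After line 2 (b = list(a), copy): a = [20, 2, 14], b = [20, 2, 14]
After line 3 (c = list(a) is a copy, new object): c = [20, 2, 14]
After line 4 (b[0] = 20 * 3 = 60; only b mutates (copy)): a = [20, 2, 14], b = [60, 2, 14], c = [20, 2, 14]
After line 5 (a[0] = 20, c[0] = 20; result = True)

True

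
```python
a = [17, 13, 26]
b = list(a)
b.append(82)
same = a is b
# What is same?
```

After line 1: a = [17, 13, 26]
After line 2 (b = list(a) is a shallow copy, new object): a = [17, 13, 26], b = [17, 13, 26]
After line 3 (append only mutates b): a = [17, 13, 26], b = [17, 13, 26, 82]
After line 4 (same = a is b; different objects -> False): same = False

False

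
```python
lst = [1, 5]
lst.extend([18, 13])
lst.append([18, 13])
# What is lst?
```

After line 1: lst = [1, 5]
After line 2 (extend unpacks [18, 13]): lst = [1, 5, 18, 13]
After line 3 (append adds [18, 13] as single element): lst = [1, 5, 18, 13, [18, 13]]

[1, 5, 18, 13, [18, 13]]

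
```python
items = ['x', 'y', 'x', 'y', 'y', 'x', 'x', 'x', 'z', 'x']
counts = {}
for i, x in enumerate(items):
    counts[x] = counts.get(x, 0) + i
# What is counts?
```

Initial: counts = {}, items = ['x', 'y', 'x', 'y', 'y', 'x', 'x', 'x', 'z', 'x']
i=0, x='x': counts = {'x': 0}
i=1, x='y': counts = {'x': 0, 'y': 1}
i=2, x='x': counts = {'x': 2, 'y': 1}
i=3, x='y': counts = {'x': 2, 'y': 4}
i=4, x='y': counts = {'x': 2, 'y': 8}
i=5, x='x': counts = {'x': 7, 'y': 8}
i=6, x='x': counts = {'x': 13, 'y': 8}
i=7, x='x': counts = {'x': 20, 'y': 8}
i=8, x='z': counts = {'x': 20, 'y': 8, 'z': 8}
i=9, x='x': counts = {'x': 29, 'y': 8, 'z': 8}

{'x': 29, 'y': 8, 'z': 8}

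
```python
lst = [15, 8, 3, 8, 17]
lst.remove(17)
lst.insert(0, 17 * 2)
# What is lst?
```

After line 1: lst = [15, 8, 3, 8, 17]
After line 2 (remove first 17): lst = [15, 8, 3, 8]
After line 3 (insert 34 at index 0): lst = [34, 15, 8, 3, 8]

[34, 15, 8, 3, 8]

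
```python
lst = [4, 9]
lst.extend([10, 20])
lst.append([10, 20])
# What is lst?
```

After line 1: lst = [4, 9]
After line 2 (extend unpacks [10, 20]): lst = [4, 9, 10, 20]
After line 3 (append adds [10, 20] as single element): lst = [4, 9, 10, 20, [10, 20]]

[4, 9, 10, 20, [10, 20]]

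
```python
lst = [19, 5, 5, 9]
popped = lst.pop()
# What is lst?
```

[19, 5, 5]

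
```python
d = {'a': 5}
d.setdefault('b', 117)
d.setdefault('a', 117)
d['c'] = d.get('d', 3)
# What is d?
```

After line 1: d = {'a': 5}
After line 2 (setdefault adds 'b'=117): d = {'a': 5, 'b': 117}
After line 3 (setdefault 'a' no-op, already exists): d = {'a': 5, 'b': 117}
After line 4 (get('d', 3) returns default since 'd' not in d): d = {'a': 5, 'b': 117, 'c': 3}

{'a': 5, 'b': 117, 'c': 3}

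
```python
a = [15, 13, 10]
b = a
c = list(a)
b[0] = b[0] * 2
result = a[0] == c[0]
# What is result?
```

After line 1: a = [15, 13, 10]
After line 2 (b = a, alias): a = [15, 13, 10], b = [15, 13, 10]
After line 3 (c = list(a) is a copy, new object): c = [15, 13, 10]
After line 4 (b[0] = 15 * 2 = 30; mutates shared a/b): a = b = [30, 13, 10], c = [15, 13, 10]
After line 5 (a[0] = 30, c[0] = 15; result = False)

False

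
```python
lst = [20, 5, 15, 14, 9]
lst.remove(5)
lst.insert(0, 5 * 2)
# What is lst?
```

After line 1: lst = [20, 5, 15, 14, 9]
After line 2 (remove first 5): lst = [20, 15, 14, 9]
After line 3 (insert 10 at index 0): lst = [10, 20, 15, 14, 9]

[10, 20, 15, 14, 9]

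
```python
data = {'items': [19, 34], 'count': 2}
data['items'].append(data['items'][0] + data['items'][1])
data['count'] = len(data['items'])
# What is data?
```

After line 1: data = {'items': [19, 34], 'count': 2}
After line 2 (append 19 + 34 = 53): data = {'items': [19, 34, 53], 'count': 2}
After line 3 (count = len(items) = 3): data = {'items': [19, 34, 53], 'count': 3}

{'items': [19, 34, 53], 'count': 3}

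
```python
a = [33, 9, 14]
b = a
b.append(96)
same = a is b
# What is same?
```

After line 1: a = [33, 9, 14]
After line 2 (b = a is an alias, same object): a = [33, 9, 14], b = [33, 9, 14]
After line 3 (b.append mutates the shared list): a = [33, 9, 14, 96], b = [33, 9, 14, 96]
After line 4 (same = a is b; same object -> True): same = True

True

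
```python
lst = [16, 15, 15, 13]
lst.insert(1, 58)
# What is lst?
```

[16, 58, 15, 15, 13]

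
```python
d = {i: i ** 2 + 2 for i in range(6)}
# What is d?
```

{0: 2, 1: 3, 2: 6, 3: 11, 4: 18, 5: 27}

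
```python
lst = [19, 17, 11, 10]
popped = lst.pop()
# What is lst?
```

[19, 17, 11]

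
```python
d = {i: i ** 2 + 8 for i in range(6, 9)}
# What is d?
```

{6: 44, 7: 57, 8: 72}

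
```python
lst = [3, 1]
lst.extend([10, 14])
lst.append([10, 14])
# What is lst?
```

After line 1: lst = [3, 1]
After line 2 (extend unpacks [10, 14]): lst = [3, 1, 10, 14]
After line 3 (append adds [10, 14] as single element): lst = [3, 1, 10, 14, [10, 14]]

[3, 1, 10, 14, [10, 14]]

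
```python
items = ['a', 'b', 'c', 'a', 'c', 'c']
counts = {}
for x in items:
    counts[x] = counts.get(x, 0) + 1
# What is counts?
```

Initial: counts = {}, items = ['a', 'b', 'c', 'a', 'c', 'c']
See 'a': counts = {'a': 1}
See 'b': counts = {'a': 1, 'b': 1}
See 'c': counts = {'a': 1, 'b': 1, 'c': 1}
See 'a': counts = {'a': 2, 'b': 1, 'c': 1}
See 'c': counts = {'a': 2, 'b': 1, 'c': 2}
See 'c': counts = {'a': 2, 'b': 1, 'c': 3}

{'a': 2, 'b': 1, 'c': 3}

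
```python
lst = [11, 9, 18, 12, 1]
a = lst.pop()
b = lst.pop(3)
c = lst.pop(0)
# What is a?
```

After line 1: lst = [11, 9, 18, 12, 1]
After line 2 (pop() -> a = 1): lst = [11, 9, 18, 12]
After line 3 (pop(3) -> b = 12): lst = [11, 9, 18]
After line 4 (pop(0) -> c = 11): lst = [9, 18]

1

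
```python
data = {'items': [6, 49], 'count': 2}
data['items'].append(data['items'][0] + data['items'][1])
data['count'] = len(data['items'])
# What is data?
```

After line 1: data = {'items': [6, 49], 'count': 2}
After line 2 (append 6 + 49 = 55): data = {'items': [6, 49, 55], 'count': 2}
After line 3 (count = len(items) = 3): data = {'items': [6, 49, 55], 'count': 3}

{'items': [6, 49, 55], 'count': 3}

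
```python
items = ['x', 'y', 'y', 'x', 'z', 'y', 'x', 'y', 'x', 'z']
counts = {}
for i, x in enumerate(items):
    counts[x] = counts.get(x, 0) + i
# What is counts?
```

Initial: counts = {}, items = ['x', 'y', 'y', 'x', 'z', 'y', 'x', 'y', 'x', 'z']
i=0, x='x': counts = {'x': 0}
i=1, x='y': counts = {'x': 0, 'y': 1}
i=2, x='y': counts = {'x': 0, 'y': 3}
i=3, x='x': counts = {'x': 3, 'y': 3}
i=4, x='z': counts = {'x': 3, 'y': 3, 'z': 4}
i=5, x='y': counts = {'x': 3, 'y': 8, 'z': 4}
i=6, x='x': counts = {'x': 9, 'y': 8, 'z': 4}
i=7, x='y': counts = {'x': 9, 'y': 15, 'z': 4}
i=8, x='x': counts = {'x': 17, 'y': 15, 'z': 4}
i=9, x='z': counts = {'x': 17, 'y': 15, 'z': 13}

{'x': 17, 'y': 15, 'z': 13}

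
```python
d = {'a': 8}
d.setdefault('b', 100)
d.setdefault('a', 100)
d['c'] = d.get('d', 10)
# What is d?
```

After line 1: d = {'a': 8}
After line 2 (setdefault adds 'b'=100): d = {'a': 8, 'b': 100}
After line 3 (setdefault 'a' no-op, already exists): d = {'a': 8, 'b': 100}
After line 4 (get('d', 10) returns default since 'd' not in d): d = {'a': 8, 'b': 100, 'c': 10}

{'a': 8, 'b': 100, 'c': 10}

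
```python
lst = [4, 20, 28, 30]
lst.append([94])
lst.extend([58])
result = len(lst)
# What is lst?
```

After line 1: lst = [4, 20, 28, 30]
After line 2 (append adds [94] as single element): lst = [4, 20, 28, 30, [94]]
After line 3 (extend unpacks [58], adds 58): lst = [4, 20, 28, 30, [94], 58]
After line 4: result = len(lst) = 6

[4, 20, 28, 30, [94], 58]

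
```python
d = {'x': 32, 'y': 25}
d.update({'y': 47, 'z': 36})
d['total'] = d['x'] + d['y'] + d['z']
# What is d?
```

After line 1: d = {'x': 32, 'y': 25}
After line 2 (y overwritten, z added): d = {'x': 32, 'y': 47, 'z': 36}
After line 3 (total = 32 + 47 + 36 = 115): d = {'x': 32, 'y': 47, 'z': 36, 'total': 115}

{'x': 32, 'y': 47, 'z': 36, 'total': 115}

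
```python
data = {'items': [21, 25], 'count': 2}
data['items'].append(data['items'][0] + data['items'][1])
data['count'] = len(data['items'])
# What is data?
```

After line 1: data = {'items': [21, 25], 'count': 2}
After line 2 (append 21 + 25 = 46): data = {'items': [21, 25, 46], 'count': 2}
After line 3 (count = len(items) = 3): data = {'items': [21, 25, 46], 'count': 3}

{'items': [21, 25, 46], 'count': 3}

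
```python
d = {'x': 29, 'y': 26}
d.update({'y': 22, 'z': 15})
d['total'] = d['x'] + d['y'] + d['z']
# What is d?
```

After line 1: d = {'x': 29, 'y': 26}
After line 2 (y overwritten, z added): d = {'x': 29, 'y': 22, 'z': 15}
After line 3 (total = 29 + 22 + 15 = 66): d = {'x': 29, 'y': 22, 'z': 15, 'total': 66}

{'x': 29, 'y': 22, 'z': 15, 'total': 66}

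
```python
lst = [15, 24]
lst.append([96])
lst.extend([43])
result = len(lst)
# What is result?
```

After line 1: lst = [15, 24]
After line 2 (append adds [96] as single element): lst = [15, 24, [96]]
After line 3 (extend unpacks [43], adds 43): lst = [15, 24, [96], 43]
After line 4: result = len(lst) = 4

4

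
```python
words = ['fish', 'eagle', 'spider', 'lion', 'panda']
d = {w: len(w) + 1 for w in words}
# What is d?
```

{'fish': 5, 'eagle': 6, 'spider': 7, 'lion': 5, 'panda': 6}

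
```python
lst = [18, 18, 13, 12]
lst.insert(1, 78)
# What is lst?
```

[18, 78, 18, 13, 12]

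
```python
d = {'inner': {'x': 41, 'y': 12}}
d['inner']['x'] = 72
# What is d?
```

After line 1: d = {'inner': {'x': 41, 'y': 12}}
After line 2 (inner x overwritten): d = {'inner': {'x': 72, 'y': 12}}

{'inner': {'x': 72, 'y': 12}}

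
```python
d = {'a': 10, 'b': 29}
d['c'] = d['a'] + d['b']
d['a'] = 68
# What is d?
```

After line 1: d = {'a': 10, 'b': 29}
After line 2 (d['c'] = 10 + 29): d = {'a': 10, 'b': 29, 'c': 39}
After line 3: d = {'a': 68, 'b': 29, 'c': 39}

{'a': 68, 'b': 29, 'c': 39}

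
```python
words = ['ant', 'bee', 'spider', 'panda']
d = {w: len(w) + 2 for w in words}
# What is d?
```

{'ant': 5, 'bee': 5, 'spider': 8, 'panda': 7}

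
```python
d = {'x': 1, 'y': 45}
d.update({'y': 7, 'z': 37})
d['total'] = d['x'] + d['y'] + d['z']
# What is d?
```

After line 1: d = {'x': 1, 'y': 45}
After line 2 (y overwritten, z added): d = {'x': 1, 'y': 7, 'z': 37}
After line 3 (total = 1 + 7 + 37 = 45): d = {'x': 1, 'y': 7, 'z': 37, 'total': 45}

{'x': 1, 'y': 7, 'z': 37, 'total': 45}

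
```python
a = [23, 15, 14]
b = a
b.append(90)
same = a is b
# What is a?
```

After line 1: a = [23, 15, 14]
After line 2 (b = a is an alias, same object): a = [23, 15, 14], b = [23, 15, 14]
After line 3 (b.append mutates the shared list): a = [23, 15, 14, 90], b = [23, 15, 14, 90]
After line 4 (same = a is b; same object -> True): same = True

[23, 15, 14, 90]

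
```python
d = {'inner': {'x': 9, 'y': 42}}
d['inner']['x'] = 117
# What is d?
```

After line 1: d = {'inner': {'x': 9, 'y': 42}}
After line 2 (inner x overwritten): d = {'inner': {'x': 117, 'y': 42}}

{'inner': {'x': 117, 'y': 42}}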